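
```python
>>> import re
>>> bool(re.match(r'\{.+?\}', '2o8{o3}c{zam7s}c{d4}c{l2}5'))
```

`re.match` won't scan ahead — the pattern has to work from the very first character.
Here position 0 doesn't satisfy it, so the call returns None, and `bool(None)` is False.

False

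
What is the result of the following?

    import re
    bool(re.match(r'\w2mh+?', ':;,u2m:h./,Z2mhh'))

Pattern: a word character; then the literal '2m', then one or more of the literal 'h' (lazy).
`match` is anchored at position 0; if the pattern doesn't fit there, it returns None.
Here position 0 doesn't satisfy it, so the call returns None, and `bool(None)` is False.

False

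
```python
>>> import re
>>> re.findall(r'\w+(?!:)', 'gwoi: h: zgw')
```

Because the assertion is negative and zero-width, positions next to the forbidden text are skipped.
`findall` yields the raw match text (2 of them) because the pattern has no groups.

['gwo', 'zgw']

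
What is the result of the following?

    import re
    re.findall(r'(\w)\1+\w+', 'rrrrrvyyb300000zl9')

['r']

`\1` is not a pattern — it's the concrete string captured by group 1, re-applied verbatim.
Because there's exactly one group, `findall` drops the full match and keeps group 1 from the one hit.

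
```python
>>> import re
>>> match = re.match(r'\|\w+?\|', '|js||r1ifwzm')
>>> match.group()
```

'|js|'

With `match`, the pattern is implicitly anchored at the beginning.
The match spans [0:4] → '|js|'.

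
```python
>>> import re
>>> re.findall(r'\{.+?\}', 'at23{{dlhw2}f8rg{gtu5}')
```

`findall` yields the raw match text (2 of them) because the pattern has no groups.

['{{dlhw2}', '{gtu5}']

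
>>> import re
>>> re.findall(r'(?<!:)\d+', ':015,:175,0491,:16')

['15', '75', '0491', '6']

The negative lookahead/lookbehind blocks any match where the forbidden context is present.
Since nothing is captured, `findall` lists the 4 matched substrings directly.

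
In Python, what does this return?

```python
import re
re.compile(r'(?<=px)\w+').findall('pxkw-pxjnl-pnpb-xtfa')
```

['kw', 'jnl']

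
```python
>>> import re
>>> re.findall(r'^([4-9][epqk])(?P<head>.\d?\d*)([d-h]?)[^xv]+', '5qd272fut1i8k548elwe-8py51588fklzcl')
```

With 3 capturing groups, `findall` returns a 3-tuple per match.

[('5q', 'd272', 'f')]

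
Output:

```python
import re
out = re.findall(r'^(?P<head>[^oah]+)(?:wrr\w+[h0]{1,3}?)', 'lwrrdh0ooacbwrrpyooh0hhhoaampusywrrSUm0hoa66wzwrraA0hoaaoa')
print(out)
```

['l']

With a single group, `findall` returns only what that group captured — 1 item.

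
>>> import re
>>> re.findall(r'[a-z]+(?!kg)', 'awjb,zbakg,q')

['awjb', 'zbakg', 'q']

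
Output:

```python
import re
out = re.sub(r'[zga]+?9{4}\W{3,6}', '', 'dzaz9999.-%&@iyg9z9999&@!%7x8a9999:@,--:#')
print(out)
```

Pattern: one or more of one of [zga] (lazy); then exactly 4 of a literal '9', then 3 to 6 of a non-word character.
Each match is replaced by ''.

diyg97x8#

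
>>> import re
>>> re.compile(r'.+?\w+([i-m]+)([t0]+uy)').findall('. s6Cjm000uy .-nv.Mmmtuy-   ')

[('m', '000uy'), ('m', 'tuy')]

Pattern: one or more of any character (lazy), then one or more of a word character; then one or more of a character in [i-m] (captured); then one or more of one of [t0], then the literal 'uy' (captured).
Scanning left to right: at [0:12] match '. s6Cjm000uy', groups = ('m', '000uy'); at [12:24] match ' .-nv.Mmmtuy', groups = ('m', 'tuy').
2 groups means each result is a tuple of 2 captured strings — 2 here.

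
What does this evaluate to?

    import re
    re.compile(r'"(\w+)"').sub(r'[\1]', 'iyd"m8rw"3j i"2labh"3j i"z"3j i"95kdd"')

Matches: at [3:9] → '"m8rw"'; at [13:20] → '"2labh"'; at [24:27] → '"z"'; at [31:38] → '"95kdd"'.
Each match is replaced using the text its own group 1 captured.

'iyd[m8rw]3j i[2labh]3j i[z]3j i[95kdd]'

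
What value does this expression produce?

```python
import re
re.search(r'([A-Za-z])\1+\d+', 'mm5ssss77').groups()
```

('m',)

The match spans [0:3] → 'mm5'.
Captured: group 1 = 'm'.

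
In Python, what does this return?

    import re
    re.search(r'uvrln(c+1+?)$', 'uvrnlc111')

The pattern matches the literal 'uv', then the literal 'rln'; then one or more of a literal 'c', then one or more of the literal '1' (lazy) (captured); then anchored at the end.
`re.search` scans for the first position where the pattern succeeds.
Here nothing in the string fits, so the call returns None.

None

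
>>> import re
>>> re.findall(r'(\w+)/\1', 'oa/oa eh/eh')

['oa', 'eh']

After group 1 captures some text, `\1` only succeeds where that same text appears again.
Matches: at [0:5] match 'oa/oa', group 1 = 'oa'; at [6:11] match 'eh/eh', group 1 = 'eh'.
Because there's exactly one group, `findall` drops the full match and keeps group 1 from each hit.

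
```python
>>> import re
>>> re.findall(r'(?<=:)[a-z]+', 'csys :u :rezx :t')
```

['u', 'rezx', 't']

Because the assertion is zero-width, the text it checks is not consumed and won't appear in the result.
Matches: at [6:7] → 'u'; at [9:13] → 'rezx'; at [15:16] → 't'.
No capturing groups, so `findall` returns the 3 full match strings.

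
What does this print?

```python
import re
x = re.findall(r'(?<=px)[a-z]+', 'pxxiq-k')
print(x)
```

Because the assertion is zero-width, the text it checks is not consumed and won't appear in the result.
Since nothing is captured, `findall` lists the 1 matched substring directly.

['xiq']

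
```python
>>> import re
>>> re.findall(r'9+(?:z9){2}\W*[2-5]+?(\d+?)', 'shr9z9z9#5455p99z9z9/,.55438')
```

The pattern matches one or more of a literal '9'; then the literal 'z9' repeated 2 times, then zero or more of a non-word character, then one or more of a character in [2-5] (lazy); then one or more of a digit (lazy) (captured).
With the lazy modifier that quantifier settles for the fewest repetitions that let the rest of the pattern succeed (the atoms after it are unaffected and can still be greedy).
Scanning left to right: at [3:11] match '9z9z9#54', group 1 = '4'; at [14:25] match '99z9z9/,.55', group 1 = '5'.
Because there's exactly one group, `findall` drops the full match and keeps group 1 from each hit.

['4', '5']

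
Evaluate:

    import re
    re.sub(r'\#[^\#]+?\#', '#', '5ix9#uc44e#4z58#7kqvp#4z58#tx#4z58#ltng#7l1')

'5ix9#4z58#4z58#4z58#7l1'

Every occurrence is swapped for '#'.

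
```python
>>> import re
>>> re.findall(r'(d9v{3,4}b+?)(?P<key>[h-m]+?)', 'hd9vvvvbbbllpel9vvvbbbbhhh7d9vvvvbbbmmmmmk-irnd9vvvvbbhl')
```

[('d9vvvvbbb', 'l'), ('d9vvvvbbb', 'm'), ('d9vvvvbb', 'h')]

This matches the literal 'd9', then 3 to 4 of the literal 'v', then one or more of the literal 'b' (lazy) (captured); then one or more of a character in [h-m] (lazy) (captured as 'key').
Lazy quantifiers expand one character at a time until the remainder of the pattern can match.
Matches: at [1:11] match 'd9vvvvbbbl', groups = ('d9vvvvbbb', 'l'); at [27:37] match 'd9vvvvbbbm', groups = ('d9vvvvbbb', 'm'); at [46:55] match 'd9vvvvbbh', groups = ('d9vvvvbb', 'h').
`findall` packs the 2 group values into a tuple for every match.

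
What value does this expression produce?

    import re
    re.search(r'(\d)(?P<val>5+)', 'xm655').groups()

('6', '55')

The match spans [2:5] → '655'.
Captured: group 1 = '6', group 2 = '55'.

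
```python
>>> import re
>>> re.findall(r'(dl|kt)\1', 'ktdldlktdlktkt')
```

A backreference is literal: `\1` must see the identical characters the first group matched.
Walking the string: at [2:6] match 'dldl', group 1 = 'dl'; at [10:14] match 'ktkt', group 1 = 'kt'.
Because there's exactly one group, `findall` drops the full match and keeps group 1 from each hit.

['dl', 'kt']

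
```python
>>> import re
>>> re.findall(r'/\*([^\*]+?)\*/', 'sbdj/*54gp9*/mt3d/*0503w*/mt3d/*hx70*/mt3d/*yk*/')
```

['54gp9', '0503w', 'hx70', 'yk']

With a single group, `findall` returns only what that group captured — 4 items.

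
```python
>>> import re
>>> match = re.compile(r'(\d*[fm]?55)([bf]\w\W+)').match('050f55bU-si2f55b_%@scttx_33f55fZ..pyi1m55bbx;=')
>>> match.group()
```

'050f55bU-'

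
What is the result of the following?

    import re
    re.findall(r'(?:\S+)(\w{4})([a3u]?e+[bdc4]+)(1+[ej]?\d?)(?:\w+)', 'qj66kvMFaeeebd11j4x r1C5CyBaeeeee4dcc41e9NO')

[('Faee', 'ebd', '11j4'), ('eeee', 'e4dcc4', '1e9')]

The pattern matches one or more of a non-whitespace character (non-capturing group); then exactly 4 of a word character (captured); then optionally one of [a3u], then one or more of a literal 'e', then one or more of one of [bdc4] (captured); then one or more of a literal '1', then optionally one of [ej], then optionally a digit (captured); then one or more of a word character (non-capturing group).
Walking the string: at [0:19] match 'qj66kvMFaeeebd11j4x', groups = ('Faee', 'ebd', '11j4'); at [20:43] match 'r1C5CyBaeeeee4dcc41e9NO', groups = ('eeee', 'e4dcc4', '1e9').
3 groups means each result is a tuple of 3 captured strings — 2 here.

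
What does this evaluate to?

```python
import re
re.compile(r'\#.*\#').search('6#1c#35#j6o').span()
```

The match spans [1:8] → '#1c#35#'.

(1, 8)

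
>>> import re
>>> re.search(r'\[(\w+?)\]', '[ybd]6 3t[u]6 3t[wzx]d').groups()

The match spans [0:5] → '[ybd]'.
Captured: group 1 = 'ybd'.

('ybd',)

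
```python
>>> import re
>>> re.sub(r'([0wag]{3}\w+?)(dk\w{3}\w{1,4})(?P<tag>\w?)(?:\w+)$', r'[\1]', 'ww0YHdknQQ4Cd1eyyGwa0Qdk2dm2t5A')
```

'[ww0YH]'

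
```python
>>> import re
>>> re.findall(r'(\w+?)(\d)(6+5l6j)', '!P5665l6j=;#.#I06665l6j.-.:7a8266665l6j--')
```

[('P', '5', '665l6j'), ('I', '0', '6665l6j'), ('7a8', '2', '66665l6j')]

A `+?`/`*?`/`{m,n}?` starts at its minimum and grows only as far as needed for what follows to match.
`findall` packs the 3 group values into a tuple for every match.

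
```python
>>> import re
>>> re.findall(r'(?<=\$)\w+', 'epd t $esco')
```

Lookahead/lookbehind check context without consuming it, so the matched span excludes the asserted characters.
Walking the string: at [7:11] → 'esco'.
`findall` yields the raw match text (1 of them) because the pattern has no groups.

['esco']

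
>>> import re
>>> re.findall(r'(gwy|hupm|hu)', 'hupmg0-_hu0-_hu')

['hupm', 'hu', 'hu']

Alternation tries branches left to right and keeps the first one that lets the overall match succeed at that position.
Because there's exactly one group, `findall` drops the full match and keeps group 1 from each hit.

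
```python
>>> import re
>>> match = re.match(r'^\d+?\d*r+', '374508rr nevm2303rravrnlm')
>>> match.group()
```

'374508rr'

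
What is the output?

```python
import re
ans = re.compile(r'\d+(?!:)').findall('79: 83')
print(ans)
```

['7', '83']

The negative lookaround is zero-width — it rules out positions where the adjacent text would match, without consuming anything.
Matches: at [0:1] → '7'; at [4:6] → '83'.
With no groups in the pattern, `findall` gives back each whole match — 2 here.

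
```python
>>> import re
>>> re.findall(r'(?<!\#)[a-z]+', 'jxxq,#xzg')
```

The negative lookaround is zero-width — it rules out positions where the adjacent text would match, without consuming anything.
No capturing groups, so `findall` returns the 2 full match strings.

['jxxq', 'zg']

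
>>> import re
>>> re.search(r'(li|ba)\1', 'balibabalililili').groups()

('ba',)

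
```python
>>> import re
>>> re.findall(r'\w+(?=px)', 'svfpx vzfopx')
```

Lookahead/lookbehind check context without consuming it, so the matched span excludes the asserted characters.
`findall` yields the raw match text (2 of them) because the pattern has no groups.

['svf', 'vzfo']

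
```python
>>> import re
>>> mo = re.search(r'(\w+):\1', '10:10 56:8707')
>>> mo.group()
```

'10:10'

`\1` has to match the exact text group 1 already captured.
`re.search` scans for the first position where the pattern succeeds.
The match spans [0:5] → '10:10'.
Captured: group 1 = '10'.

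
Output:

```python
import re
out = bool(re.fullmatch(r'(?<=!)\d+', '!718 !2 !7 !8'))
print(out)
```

False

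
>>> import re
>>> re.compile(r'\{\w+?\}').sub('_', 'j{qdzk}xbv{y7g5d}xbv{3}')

'j_xbv_xbv_'

Matches: at [1:7] → '{qdzk}'; at [10:17] → '{y7g5d}'; at [20:23] → '{3}'.
Every occurrence is swapped for '_'.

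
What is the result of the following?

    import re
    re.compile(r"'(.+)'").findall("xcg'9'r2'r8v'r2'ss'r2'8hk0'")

["9'r2'r8v'r2'ss'r2'8hk0"]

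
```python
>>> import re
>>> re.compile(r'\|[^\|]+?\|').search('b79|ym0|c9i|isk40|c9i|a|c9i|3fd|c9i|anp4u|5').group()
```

'|ym0|'

The match spans [3:8] → '|ym0|'.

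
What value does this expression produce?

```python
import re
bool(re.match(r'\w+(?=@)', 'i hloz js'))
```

False

The positive lookaround only admits positions where the adjacent text matches; those characters stay outside the span.
`re.match` won't scan ahead — the pattern has to work from the very first character.
Here position 0 doesn't satisfy it, so the call returns None, and `bool(None)` is False.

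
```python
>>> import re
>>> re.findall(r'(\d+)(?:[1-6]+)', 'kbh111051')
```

['11105']

Pattern: one or more of a digit (captured); then one or more of a character in [1-6] (non-capturing group).
Matches: at [3:9] match '111051', group 1 = '11105'.
Because there's exactly one group, `findall` drops the full match and keeps group 1 from the one hit.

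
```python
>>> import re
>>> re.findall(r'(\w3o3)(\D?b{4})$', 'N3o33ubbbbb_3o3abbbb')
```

The pattern matches a word character, then a literal '3', then the literal 'o3' (captured); then optionally a non-digit, then exactly 4 of the literal 'b' (captured); then anchored at the end.
Walking the string: at [11:20] match '_3o3abbbb', groups = ('_3o3', 'abbbb').
With 2 capturing groups, `findall` returns a 2-tuple per match.

[('_3o3', 'abbbb')]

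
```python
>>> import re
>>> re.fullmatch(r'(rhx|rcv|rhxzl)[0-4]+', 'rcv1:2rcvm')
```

For `fullmatch`, every character of the input must be accounted for by the pattern.
Here there's no way to consume every character, so the call returns None.

None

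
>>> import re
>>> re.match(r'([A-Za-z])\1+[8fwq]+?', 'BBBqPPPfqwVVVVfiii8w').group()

`re.match` won't scan ahead — the pattern has to work from the very first character.
The match spans [0:4] → 'BBBq'.

'BBBq'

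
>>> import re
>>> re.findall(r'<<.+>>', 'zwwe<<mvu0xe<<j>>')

Matches: at [4:17] → '<<mvu0xe<<j>>'.
Since nothing is captured, `findall` lists the 1 matched substring directly.

['<<mvu0xe<<j>>']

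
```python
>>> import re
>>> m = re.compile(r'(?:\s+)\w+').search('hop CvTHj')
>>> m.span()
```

(3, 9)

The pattern matches one or more of whitespace (non-capturing group); then one or more of a word character.
`search` walks the string left to right and returns the first match it finds.
The match spans [3:9] → ' CvTHj'.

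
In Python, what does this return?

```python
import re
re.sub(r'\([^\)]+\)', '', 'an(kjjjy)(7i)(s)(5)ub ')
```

'anub '

Every occurrence is swapped for ''.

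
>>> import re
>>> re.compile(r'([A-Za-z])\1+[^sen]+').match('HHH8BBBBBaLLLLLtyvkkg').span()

(0, 21)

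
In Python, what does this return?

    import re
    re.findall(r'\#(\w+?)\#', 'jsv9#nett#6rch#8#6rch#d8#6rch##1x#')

['nett', '8', 'd8', '1x']

`findall` collects group 1 from each match (4 total).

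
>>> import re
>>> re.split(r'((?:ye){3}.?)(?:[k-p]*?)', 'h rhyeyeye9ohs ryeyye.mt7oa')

['h rh', 'yeyeye9', 'ohs ryeyye.mt7oa']

Pattern: the literal 'ye' repeated 3 times, then optionally any character (captured); then zero or more of a character in [k-p] (lazy) (non-capturing group).
With the lazy modifier that quantifier settles for the fewest repetitions that let the rest of the pattern succeed (the atoms after it are unaffected and can still be greedy).
Matches to split on: at [4:11] → 'yeyeye9'.
With a capturing group present, the delimiter's captured portion is kept in the result list.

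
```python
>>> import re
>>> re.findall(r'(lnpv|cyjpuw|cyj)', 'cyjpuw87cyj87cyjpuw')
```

Branches in `(...|...)` are attempted left-to-right; the first branch that allows the whole pattern to succeed is taken.
Scanning left to right: at [0:6] match 'cyjpuw', group 1 = 'cyjpuw'; at [8:11] match 'cyj', group 1 = 'cyj'; at [13:19] match 'cyjpuw', group 1 = 'cyjpuw'.
One capturing group, so `findall` returns just the captured substring from each match — 3 in all.

['cyjpuw', 'cyj', 'cyjpuw']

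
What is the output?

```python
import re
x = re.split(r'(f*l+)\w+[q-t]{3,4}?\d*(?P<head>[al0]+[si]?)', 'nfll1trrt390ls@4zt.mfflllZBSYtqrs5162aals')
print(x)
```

['n', 'fll', 'ls', '@4zt.m', 'fflll', 'aals', '']

The pattern matches zero or more of a literal 'f', then one or more of the literal 'l' (captured); then one or more of a word character, then 3 to 4 of a character in [q-t] (lazy), then zero or more of a digit; then one or more of one of [al0], then optionally one of [si] (captured as 'head').
Matches to split on: at [1:14] → 'fll1trrt390ls'; at [20:41] → 'fflllZBSYtqrs5162aals'.
`re.split` interleaves the captured-group text with the surrounding fragments.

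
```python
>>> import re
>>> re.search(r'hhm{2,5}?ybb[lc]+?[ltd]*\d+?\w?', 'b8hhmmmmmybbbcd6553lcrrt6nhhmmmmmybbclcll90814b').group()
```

This matches the literal 'hh', then 2 to 5 of a literal 'm' (lazy); then the literal 'ybb', then one or more of one of [lc] (lazy); then zero or more of one of [ltd], then one or more of a digit (lazy), then optionally a word character.
`re.search` scans for the first position where the pattern succeeds.
The match spans [26:43] → 'hhmmmmmybbclcll90'.

'hhmmmmmybbclcll90'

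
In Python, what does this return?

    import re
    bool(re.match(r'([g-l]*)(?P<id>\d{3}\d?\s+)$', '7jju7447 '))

This matches zero or more of a character in [g-l] (captured); then exactly 3 of a digit, then optionally a digit, then one or more of whitespace (captured as 'id'); then anchored at the end.
`re.match` won't scan ahead — the pattern has to work from the very first character.
Here the string doesn't start with a match, so the call returns None, and `bool(None)` is False.

False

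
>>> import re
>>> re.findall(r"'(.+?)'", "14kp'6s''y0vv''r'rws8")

['6s', 'y0vv', 'r']

Because the quantifier is non-greedy, it stops expanding at the earliest point where the rest of the pattern can succeed.
Walking the string: at [4:8] match "'6s'", group 1 = '6s'; at [8:14] match "'y0vv'", group 1 = 'y0vv'; at [14:17] match "'r'", group 1 = 'r'.
Because there's exactly one group, `findall` drops the full match and keeps group 1 from each hit.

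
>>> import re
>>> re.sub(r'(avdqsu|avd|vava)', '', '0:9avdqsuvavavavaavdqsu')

'0:9'

Branches in `(...|...)` are attempted left-to-right; the first branch that allows the whole pattern to succeed is taken.
`sub` substitutes '' at each match site.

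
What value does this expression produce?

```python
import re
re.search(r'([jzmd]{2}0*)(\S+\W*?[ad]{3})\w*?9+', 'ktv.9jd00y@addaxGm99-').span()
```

(5, 20)

Pattern: exactly 2 of one of [jzmd], then zero or more of a literal '0' (captured); then one or more of a non-whitespace character, then zero or more of a non-word character (lazy), then exactly 3 of one of [ad] (captured); then zero or more of a word character (lazy), then one or more of the literal '9'.
`re.search` scans for the first position where the pattern succeeds.
The match spans [5:20] → 'jd00y@addaxGm99'.
Captured: group 1 = 'jd00', group 2 = 'y@adda'.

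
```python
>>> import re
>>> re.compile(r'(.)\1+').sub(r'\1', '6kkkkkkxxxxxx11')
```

After group 1 captures some text, `\1` only succeeds where that same text appears again.
Matches: at [1:7] → 'kkkkkk'; at [7:13] → 'xxxxxx'; at [13:15] → '11'.
`\1` in the replacement pulls in group 1's text for each match.

'6kx1'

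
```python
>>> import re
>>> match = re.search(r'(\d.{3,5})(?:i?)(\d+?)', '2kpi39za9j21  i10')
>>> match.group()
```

'2kpi39'

The pattern matches a digit, then 3 to 5 of any character (captured); then optionally a literal 'i' (non-capturing group); then one or more of a digit (lazy) (captured).
Unlike `match`, `search` isn't anchored — it looks for the pattern anywhere in the string.
The match spans [0:6] → '2kpi39'.
Captured: group 1 = '2kpi3', group 2 = '9'.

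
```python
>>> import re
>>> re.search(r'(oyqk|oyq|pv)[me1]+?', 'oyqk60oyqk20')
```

None

Here the pattern never matches, so the call returns None.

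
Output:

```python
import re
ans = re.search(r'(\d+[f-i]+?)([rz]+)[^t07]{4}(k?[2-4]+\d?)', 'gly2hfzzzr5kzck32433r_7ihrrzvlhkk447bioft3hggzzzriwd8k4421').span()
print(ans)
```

The match spans [3:20] → '2hfzzzr5kzck32433'.

(3, 20)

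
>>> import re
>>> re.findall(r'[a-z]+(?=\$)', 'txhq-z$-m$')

['z', 'm']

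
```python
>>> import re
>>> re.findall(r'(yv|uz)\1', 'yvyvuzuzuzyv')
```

`\1` is not a pattern — it's the concrete string captured by group 1, re-applied verbatim.
Because there's exactly one group, `findall` drops the full match and keeps group 1 from each hit.

['yv', 'uz']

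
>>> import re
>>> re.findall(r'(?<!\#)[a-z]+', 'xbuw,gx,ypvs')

['xbuw', 'gx', 'ypvs']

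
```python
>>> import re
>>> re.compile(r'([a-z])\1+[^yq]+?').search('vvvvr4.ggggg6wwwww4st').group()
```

'vvvvr'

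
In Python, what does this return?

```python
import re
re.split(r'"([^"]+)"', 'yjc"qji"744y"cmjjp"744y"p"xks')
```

Matches to split on: at [3:8] → '"qji"'; at [12:19] → '"cmjjp"'; at [23:26] → '"p"'.
The group in the pattern means `split` returns the separators' captures alongside the pieces.

['yjc', 'qji', '744y', 'cmjjp', '744y', 'p', 'xks']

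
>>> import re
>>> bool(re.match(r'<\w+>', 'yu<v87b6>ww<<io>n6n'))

False

`re.match` only tries the pattern at the start of the string.
Here the pattern fails at index 0, so the call returns None, and `bool(None)` is False.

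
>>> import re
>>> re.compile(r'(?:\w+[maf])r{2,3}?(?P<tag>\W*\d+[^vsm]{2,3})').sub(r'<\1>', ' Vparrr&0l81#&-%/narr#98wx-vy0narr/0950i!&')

' <&0l81>#&-%/<#98wx-></0950i!&>'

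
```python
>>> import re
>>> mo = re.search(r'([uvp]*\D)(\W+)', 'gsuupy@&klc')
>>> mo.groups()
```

('uupy', '@&')

Pattern: zero or more of one of [uvp], then a non-digit (captured); then one or more of a non-word character (captured).
Unlike `match`, `search` isn't anchored — it looks for the pattern anywhere in the string.
The match spans [2:8] → 'uupy@&'.
Captured: group 1 = 'uupy', group 2 = '@&'.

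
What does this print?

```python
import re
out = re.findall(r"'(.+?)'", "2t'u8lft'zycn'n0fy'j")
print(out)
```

With the lazy modifier that quantifier settles for the fewest repetitions that let the rest of the pattern succeed (the atoms after it are unaffected and can still be greedy).
Scanning left to right: at [2:9] match "'u8lft'", group 1 = 'u8lft'; at [13:19] match "'n0fy'", group 1 = 'n0fy'.
`findall` collects group 1 from each match (2 total).

['u8lft', 'n0fy']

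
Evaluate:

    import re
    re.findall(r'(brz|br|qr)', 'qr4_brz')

Branches in `(...|...)` are attempted left-to-right; the first branch that allows the whole pattern to succeed is taken.
`findall` collects group 1 from each match (2 total).

['qr', 'brz']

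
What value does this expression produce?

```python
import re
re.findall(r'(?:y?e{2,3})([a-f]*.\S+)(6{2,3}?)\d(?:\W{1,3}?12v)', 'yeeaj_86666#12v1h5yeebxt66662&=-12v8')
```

[('aj_86666#12v1h5yeebxt66', '66')]

Pattern: optionally the literal 'y', then 2 to 3 of a literal 'e' (non-capturing group); then zero or more of a character in [a-f], then any character, then one or more of a non-whitespace character (captured); then 2 to 3 of a literal '6' (lazy) (captured); then a digit; then 1 to 3 of a non-word character (lazy), then the literal '12v' (non-capturing group).
Matches: at [0:35] match 'yeeaj_86666#12v1h5yeebxt66662&=-12v', groups = ('aj_86666#12v1h5yeebxt66', '66').
With 2 capturing groups, `findall` returns a 2-tuple per match.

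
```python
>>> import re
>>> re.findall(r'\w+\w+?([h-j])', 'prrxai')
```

['i']

One capturing group, so `findall` returns just the captured substring from the one match — 1 in all.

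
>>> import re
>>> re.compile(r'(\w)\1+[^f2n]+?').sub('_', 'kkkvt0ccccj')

'_t0_'

The backreference `\1` re-matches whatever the first group consumed, character for character.
Matches: at [0:4] → 'kkkv'; at [6:11] → 'ccccj'.
Each match is replaced by '_'.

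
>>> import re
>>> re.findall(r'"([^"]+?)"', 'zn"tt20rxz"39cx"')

Because there's exactly one group, `findall` drops the full match and keeps group 1 from the one hit.

['tt20rxz']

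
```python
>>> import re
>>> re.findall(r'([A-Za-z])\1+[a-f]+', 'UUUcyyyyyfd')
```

`\1` is not a pattern — it's the concrete string captured by group 1, re-applied verbatim.
One capturing group, so `findall` returns just the captured substring from each match — 2 in all.

['U', 'y']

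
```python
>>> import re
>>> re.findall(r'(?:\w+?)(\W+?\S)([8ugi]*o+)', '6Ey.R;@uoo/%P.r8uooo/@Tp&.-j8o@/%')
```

[(';@', 'uoo'), ('.r', '8uooo'), ('&.-j', '8o')]

Because the quantifier is non-greedy, it stops expanding at the earliest point where the rest of the pattern can succeed.
2 groups means each result is a tuple of 2 captured strings — 3 here.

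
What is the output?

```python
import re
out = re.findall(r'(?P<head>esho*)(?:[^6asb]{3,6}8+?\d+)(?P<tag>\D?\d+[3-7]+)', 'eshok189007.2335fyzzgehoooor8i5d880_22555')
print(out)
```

[('esh', '.2335')]

Pattern: the literal 'esh', then zero or more of a literal 'o' (captured as 'head'); then 3 to 6 of any character except [6asb], then one or more of a literal '8' (lazy), then one or more of a digit (non-capturing group); then optionally a non-digit, then one or more of a digit, then one or more of a character in [3-7] (captured as 'tag').
Walking the string: at [0:16] match 'eshok189007.2335', groups = ('esh', '.2335').
`findall` packs the 2 group values into a tuple for every match.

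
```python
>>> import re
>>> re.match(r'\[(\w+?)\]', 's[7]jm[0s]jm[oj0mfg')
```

None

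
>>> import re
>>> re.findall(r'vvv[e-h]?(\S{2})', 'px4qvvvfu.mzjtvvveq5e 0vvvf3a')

['u.', 'q5', '3a']

Pattern: the literal 'vvv', then optionally a character in [e-h]; then exactly 2 of a non-whitespace character (captured).
Walking the string: at [4:10] match 'vvvfu.', group 1 = 'u.'; at [14:20] match 'vvveq5', group 1 = 'q5'; at [23:29] match 'vvvf3a', group 1 = '3a'.
With a single group, `findall` returns only what that group captured — 3 items.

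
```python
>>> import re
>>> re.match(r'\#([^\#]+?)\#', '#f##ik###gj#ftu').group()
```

'#f#'

With `match`, the pattern is implicitly anchored at the beginning.
The match spans [0:3] → '#f#'.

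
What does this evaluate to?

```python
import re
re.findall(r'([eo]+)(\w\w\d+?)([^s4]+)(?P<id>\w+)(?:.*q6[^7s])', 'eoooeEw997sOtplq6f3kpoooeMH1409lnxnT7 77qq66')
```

Lazy quantifiers expand one character at a time until the remainder of the pattern can match.
Multiple groups make `findall` return tuples — one 4-tuple for the one match.

[('eoooe', 'Ew9', '97', 'sOtplq6f3kpoooeMH1409lnxnT7')]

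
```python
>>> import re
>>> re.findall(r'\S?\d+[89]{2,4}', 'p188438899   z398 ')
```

Pattern: optionally a non-whitespace character; then one or more of a digit, then 2 to 4 of one of [89].
Scanning left to right: at [0:10] → 'p188438899'; at [13:17] → 'z398'.
Since nothing is captured, `findall` lists the 2 matched substrings directly.

['p188438899', 'z398']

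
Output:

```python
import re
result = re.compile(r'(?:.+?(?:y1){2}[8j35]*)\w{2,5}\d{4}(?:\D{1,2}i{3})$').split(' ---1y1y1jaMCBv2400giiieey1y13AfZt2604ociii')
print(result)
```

['', '']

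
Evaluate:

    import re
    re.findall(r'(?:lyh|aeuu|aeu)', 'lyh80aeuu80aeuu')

`|` is ordered: at each position the engine commits to the first alternative that works.
Scanning left to right: at [0:3] → 'lyh'; at [5:9] → 'aeuu'; at [11:15] → 'aeuu'.
With no groups in the pattern, `findall` gives back each whole match — 3 here.

['lyh', 'aeuu', 'aeuu']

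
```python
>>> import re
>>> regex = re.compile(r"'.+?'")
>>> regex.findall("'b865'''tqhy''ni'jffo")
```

`findall` yields the raw match text (3 of them) because the pattern has no groups.

["'b865'", "''tqhy'", "'ni'"]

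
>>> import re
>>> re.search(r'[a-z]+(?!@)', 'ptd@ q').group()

The negative lookahead/lookbehind blocks any match where the forbidden context is present.
`re.search` scans for the first position where the pattern succeeds.
The match spans [0:2] → 'pt'.

'pt'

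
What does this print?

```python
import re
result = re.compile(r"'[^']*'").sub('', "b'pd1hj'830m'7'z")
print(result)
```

b830mz

Matches: at [1:8] → "'pd1hj'"; at [12:15] → "'7'".
Every occurrence is swapped for ''.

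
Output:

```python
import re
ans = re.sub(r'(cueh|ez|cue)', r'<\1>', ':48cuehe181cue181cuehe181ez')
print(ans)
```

:48<cueh>e181<cue>181<cueh>e181<ez>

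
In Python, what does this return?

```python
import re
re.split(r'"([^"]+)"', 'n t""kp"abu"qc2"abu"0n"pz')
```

['n t"', 'kp', 'abu', 'qc2', 'abu', '0n', 'pz']

Matches to split on: at [4:8] → '"kp"'; at [11:16] → '"qc2"'; at [19:23] → '"0n"'.
With a capturing group present, the delimiter's captured portion is kept in the result list.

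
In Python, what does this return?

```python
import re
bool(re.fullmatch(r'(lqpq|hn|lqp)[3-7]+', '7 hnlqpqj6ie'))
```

For `fullmatch`, every character of the input must be accounted for by the pattern.
Here the string isn't matched end-to-end, so the call returns None, and `bool(None)` is False.

False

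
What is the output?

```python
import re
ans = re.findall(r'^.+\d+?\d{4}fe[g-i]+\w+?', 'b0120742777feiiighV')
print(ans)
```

Pattern: anchored at the start of the string; then one or more of any character, then one or more of a digit (lazy); then exactly 4 of a digit, then the literal 'fe', then one or more of a character in [g-i]; then one or more of a word character (lazy).
Scanning left to right: at [0:19] → 'b0120742777feiiighV'.
Since nothing is captured, `findall` lists the 1 matched substring directly.

['b0120742777feiiighV']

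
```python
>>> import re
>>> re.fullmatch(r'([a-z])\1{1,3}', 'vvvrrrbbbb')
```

`fullmatch` succeeds only if the pattern covers the string from start to end.
Here there's no way to consume every character, so the call returns None.

None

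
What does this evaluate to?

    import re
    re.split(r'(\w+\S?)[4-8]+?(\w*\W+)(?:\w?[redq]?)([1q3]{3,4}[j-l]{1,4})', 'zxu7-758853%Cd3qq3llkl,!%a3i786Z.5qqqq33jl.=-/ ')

A `+?`/`*?`/`{m,n}?` starts at its minimum and grows only as far as needed for what follows to match.
Because the pattern has a capturing group, `split` also inserts each captured text between the pieces.

['', 'zxu7-', '58853%', '3qq3llkl', ',!%a3i786Z.5qqqq33jl.=-/ ']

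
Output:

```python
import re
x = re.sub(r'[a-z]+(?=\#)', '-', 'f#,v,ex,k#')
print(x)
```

-#,v,ex,-#

Because the assertion is zero-width, the text it checks is not consumed and won't appear in the result.
`sub` substitutes '-' at each match site.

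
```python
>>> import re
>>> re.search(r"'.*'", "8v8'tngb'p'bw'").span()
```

The match spans [3:14] → "'tngb'p'bw'".

(3, 14)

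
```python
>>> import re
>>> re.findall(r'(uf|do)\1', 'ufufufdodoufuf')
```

['uf', 'do', 'uf']

`\1` has to match the exact text group 1 already captured.
Scanning left to right: at [0:4] match 'ufuf', group 1 = 'uf'; at [6:10] match 'dodo', group 1 = 'do'; at [10:14] match 'ufuf', group 1 = 'uf'.
One capturing group, so `findall` returns just the captured substring from each match — 3 in all.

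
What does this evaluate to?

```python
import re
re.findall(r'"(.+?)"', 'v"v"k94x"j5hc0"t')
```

['v', 'j5hc0']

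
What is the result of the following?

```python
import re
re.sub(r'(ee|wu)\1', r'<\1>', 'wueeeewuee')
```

The backreference `\1` re-matches whatever the first group consumed, character for character.
Matches: at [2:6] → 'eeee'.
Each match is replaced using the text its own group 1 captured.

'wu<ee>wuee'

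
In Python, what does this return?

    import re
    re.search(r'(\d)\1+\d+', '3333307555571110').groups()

('3',)

The match spans [0:16] → '3333307555571110'.
Captured: group 1 = '3'.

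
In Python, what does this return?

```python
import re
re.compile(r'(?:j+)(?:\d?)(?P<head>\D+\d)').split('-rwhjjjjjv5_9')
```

With a capturing group present, the delimiter's captured portion is kept in the result list.

['-rwh', 'v5', '_9']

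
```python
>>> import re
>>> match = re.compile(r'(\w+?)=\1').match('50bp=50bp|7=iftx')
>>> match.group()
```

`re.match` won't scan ahead — the pattern has to work from the very first character.
The match spans [0:9] → '50bp=50bp'.

'50bp=50bp'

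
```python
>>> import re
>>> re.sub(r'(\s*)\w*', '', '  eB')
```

This matches zero or more of whitespace (captured); then zero or more of a word character.
Matches: at [0:4] → '  eB'; at [4:4] → ''.
`sub` substitutes '' at each match site.

''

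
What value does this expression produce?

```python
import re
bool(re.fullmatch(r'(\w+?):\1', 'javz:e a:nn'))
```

False

`\1` is not a pattern — it's the concrete string captured by group 1, re-applied verbatim.
`re.fullmatch` is like wrapping the pattern in `^…$` (in single-line mode).
Here the string isn't matched end-to-end, so the call returns None, and `bool(None)` is False.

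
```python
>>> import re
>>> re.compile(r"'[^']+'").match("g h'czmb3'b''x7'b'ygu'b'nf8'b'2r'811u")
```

None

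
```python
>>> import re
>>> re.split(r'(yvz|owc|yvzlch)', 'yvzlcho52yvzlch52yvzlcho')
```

['', 'yvz', 'lcho52', 'yvz', 'lch52', 'yvz', 'lcho']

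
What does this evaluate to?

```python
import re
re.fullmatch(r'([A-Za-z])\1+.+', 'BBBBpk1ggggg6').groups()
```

('B',)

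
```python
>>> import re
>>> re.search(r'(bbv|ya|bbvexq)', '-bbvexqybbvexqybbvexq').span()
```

(1, 4)

Branches in `(...|...)` are attempted left-to-right; the first branch that allows the whole pattern to succeed is taken.
`re.search` scans for the first position where the pattern succeeds.
The match spans [1:4] → 'bbv'.
Captured: group 1 = 'bbv'.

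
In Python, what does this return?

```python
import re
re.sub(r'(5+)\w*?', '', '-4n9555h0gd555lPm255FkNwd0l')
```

With the lazy modifier that quantifier settles for the fewest repetitions that let the rest of the pattern succeed (the atoms after it are unaffected and can still be greedy).
Each match is replaced by ''.

'-4n9h0gdlPm2FkNwd0l'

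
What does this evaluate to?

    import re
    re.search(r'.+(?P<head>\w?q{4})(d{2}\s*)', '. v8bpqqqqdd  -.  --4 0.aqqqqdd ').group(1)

This matches one or more of any character; then optionally a word character, then exactly 4 of the literal 'q' (captured as 'head'); then exactly 2 of a literal 'd', then zero or more of whitespace (captured).
`re.search` tries every starting position until one works.
The match spans [0:32] → '. v8bpqqqqdd  -.  --4 0.aqqqqdd '.
Captured: group 1 = 'qqqq', group 2 = 'dd '.

'qqqq'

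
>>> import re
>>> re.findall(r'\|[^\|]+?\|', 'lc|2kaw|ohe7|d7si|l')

['|2kaw|', '|d7si|']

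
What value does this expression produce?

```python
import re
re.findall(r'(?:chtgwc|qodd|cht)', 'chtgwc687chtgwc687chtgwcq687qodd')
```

`|` is ordered: at each position the engine commits to the first alternative that works.
Walking the string: at [0:6] → 'chtgwc'; at [9:15] → 'chtgwc'; at [18:24] → 'chtgwc'; at [28:32] → 'qodd'.
Since nothing is captured, `findall` lists the 4 matched substrings directly.

['chtgwc', 'chtgwc', 'chtgwc', 'qodd']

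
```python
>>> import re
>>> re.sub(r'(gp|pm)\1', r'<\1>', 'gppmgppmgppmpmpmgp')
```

'gppmgppmgp<pm>pmgp'

The backreference `\1` re-matches whatever the first group consumed, character for character.
Matches: at [10:14] → 'pmpm'.
The replacement refers to a captured group, so each match is rewritten using its own captured text.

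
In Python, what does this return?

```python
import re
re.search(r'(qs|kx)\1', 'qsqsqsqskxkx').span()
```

A backreference is literal: `\1` must see the identical characters the first group matched.
`re.search` scans for the first position where the pattern succeeds.
The match spans [0:4] → 'qsqs'.
Captured: group 1 = 'qs'.

(0, 4)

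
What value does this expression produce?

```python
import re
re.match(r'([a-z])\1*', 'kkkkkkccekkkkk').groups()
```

The match spans [0:6] → 'kkkkkk'.
Captured: group 1 = 'k'.

('k',)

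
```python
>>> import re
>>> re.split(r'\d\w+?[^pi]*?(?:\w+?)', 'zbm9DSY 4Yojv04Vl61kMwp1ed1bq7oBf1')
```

['zbm', 'Y ', 'jv', 'l', 'Mwp', '', '', 'f1']

A `+?`/`*?`/`{m,n}?` starts at its minimum and grows only as far as needed for what follows to match.
The string is cut at each match, leaving 8 pieces.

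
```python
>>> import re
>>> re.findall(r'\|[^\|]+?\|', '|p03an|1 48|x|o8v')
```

['|p03an|', '|x|']

Scanning left to right: at [0:7] → '|p03an|'; at [11:14] → '|x|'.
Since nothing is captured, `findall` lists the 2 matched substrings directly.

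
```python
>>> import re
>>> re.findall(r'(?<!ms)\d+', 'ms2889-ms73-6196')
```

['889', '3', '6196']

Because the assertion is negative and zero-width, positions next to the forbidden text are skipped.
Matches: at [3:6] → '889'; at [10:11] → '3'; at [12:16] → '6196'.
No capturing groups, so `findall` returns the 3 full match strings.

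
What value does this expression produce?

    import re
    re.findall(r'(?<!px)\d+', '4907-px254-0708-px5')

['4907', '54', '0708']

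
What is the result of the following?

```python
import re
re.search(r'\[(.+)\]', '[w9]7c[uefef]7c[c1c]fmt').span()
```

(0, 20)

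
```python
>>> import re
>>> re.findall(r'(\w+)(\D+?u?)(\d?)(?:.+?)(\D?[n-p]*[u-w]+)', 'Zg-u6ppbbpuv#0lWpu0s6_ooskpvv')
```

[('Zg', '-u', '6', 'bpuv'), ('0lWpu0s6_oosk', 'p', '', 'v')]

Pattern: one or more of a word character (captured); then one or more of a non-digit (lazy), then optionally the literal 'u' (captured); then optionally a digit (captured); then one or more of any character (lazy) (non-capturing group); then optionally a non-digit, then zero or more of a character in [n-p], then one or more of a character in [u-w] (captured).
The `?` after the quantifier makes it lazy — it takes as little as possible before letting the rest of the pattern try.
Scanning left to right: at [0:12] match 'Zg-u6ppbbpuv', groups = ('Zg', '-u', '6', 'bpuv'); at [13:29] match '0lWpu0s6_ooskpvv', groups = ('0lWpu0s6_oosk', 'p', '', 'v').
With 4 capturing groups, `findall` returns a 4-tuple per match.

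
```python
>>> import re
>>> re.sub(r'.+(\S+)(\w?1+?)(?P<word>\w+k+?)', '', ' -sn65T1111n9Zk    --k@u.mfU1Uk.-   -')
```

The pattern matches one or more of any character; then one or more of a non-whitespace character (captured); then optionally a word character, then one or more of a literal '1' (lazy) (captured); then one or more of a word character, then one or more of the literal 'k' (lazy) (captured as 'word').
Matches: at [0:31] → ' -sn65T1111n9Zk    --k@u.mfU1Uk'.
`sub` substitutes '' at each match site.

'.-   -'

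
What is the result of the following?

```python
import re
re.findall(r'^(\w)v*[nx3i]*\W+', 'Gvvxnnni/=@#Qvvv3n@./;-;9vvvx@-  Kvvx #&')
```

['G']

Pattern: anchored at the start of the string; then a word character (captured); then zero or more of the literal 'v', then zero or more of one of [nx3i], then one or more of a non-word character.
Matches: at [0:12] match 'Gvvxnnni/=@#', group 1 = 'G'.
Because there's exactly one group, `findall` drops the full match and keeps group 1 from the one hit.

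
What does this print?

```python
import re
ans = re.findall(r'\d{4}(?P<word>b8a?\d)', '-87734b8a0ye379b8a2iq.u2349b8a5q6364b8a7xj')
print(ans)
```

['b8a0', 'b8a5', 'b8a7']

The pattern matches exactly 4 of a digit; then the literal 'b8', then optionally the literal 'a', then a digit (captured as 'word').
Matches: at [2:10] match '7734b8a0', group 1 = 'b8a0'; at [23:31] match '2349b8a5', group 1 = 'b8a5'; at [32:40] match '6364b8a7', group 1 = 'b8a7'.
`findall` collects group 1 from each match (3 total).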